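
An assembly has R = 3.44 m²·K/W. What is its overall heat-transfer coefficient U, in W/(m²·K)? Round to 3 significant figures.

U = 1/R = 1/3.44 = 0.2907

0.291 W/(m²·K)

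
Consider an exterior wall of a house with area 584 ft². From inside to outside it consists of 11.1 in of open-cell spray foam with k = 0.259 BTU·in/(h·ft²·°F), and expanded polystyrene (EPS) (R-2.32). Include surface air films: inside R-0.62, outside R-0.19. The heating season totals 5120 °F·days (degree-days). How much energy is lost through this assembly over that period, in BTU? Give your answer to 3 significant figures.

1560000 BTU

11.1/0.259 = 42.86
R_total = 0.62 + 42.86 + 2.32 + 0.19 = 45.99 ft²·°F·h/BTU
E = A × HDD × 24 / R = 584 × 5120 × 24 / 45.99 = 1560000 BTU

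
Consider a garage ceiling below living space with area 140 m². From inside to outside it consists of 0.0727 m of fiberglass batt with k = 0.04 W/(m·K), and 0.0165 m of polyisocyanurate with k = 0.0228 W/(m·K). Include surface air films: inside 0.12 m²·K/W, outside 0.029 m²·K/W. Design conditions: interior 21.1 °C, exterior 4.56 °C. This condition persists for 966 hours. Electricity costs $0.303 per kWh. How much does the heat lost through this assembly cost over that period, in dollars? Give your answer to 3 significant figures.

252 dollars

0.0727/0.04 = 1.817
0.0165/0.0228 = 0.7237
R_total = 0.12 + 1.817 + 0.7237 + 0.029 = 2.69 m²·K/W
Q = 140 × (21.1 − 4.56) / 2.69 = 860.8 W
E = 860.8 W × 966 h / 1000 = 831.5 kWh
Cost = 831.5 × 0.303 = $251.9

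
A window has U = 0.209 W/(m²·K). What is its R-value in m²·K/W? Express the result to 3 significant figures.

4.78 m²·K/W

R = 1/U = 1/0.209 = 4.785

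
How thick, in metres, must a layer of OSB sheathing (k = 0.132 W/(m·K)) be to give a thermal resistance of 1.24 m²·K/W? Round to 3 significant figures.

L = R·k = 1.24 × 0.132 = 0.1637 m

0.164 m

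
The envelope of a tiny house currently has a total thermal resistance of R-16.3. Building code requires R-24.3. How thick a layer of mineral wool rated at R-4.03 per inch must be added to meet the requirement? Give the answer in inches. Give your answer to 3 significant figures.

ΔR = 24.3 − 16.3 = 8 ft²·°F·h/BTU
L = ΔR / (R/in) = 8/4.03 = 1.985 in

1.99 in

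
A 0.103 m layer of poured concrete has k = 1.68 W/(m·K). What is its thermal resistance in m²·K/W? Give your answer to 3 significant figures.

0.0613 m²·K/W

R = L/k = 0.103/1.68 = 0.06131 m²·K/W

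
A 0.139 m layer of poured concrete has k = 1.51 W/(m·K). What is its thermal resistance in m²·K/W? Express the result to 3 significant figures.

0.0921 m²·K/W

R = L/k = 0.139/1.51 = 0.09205 m²·K/W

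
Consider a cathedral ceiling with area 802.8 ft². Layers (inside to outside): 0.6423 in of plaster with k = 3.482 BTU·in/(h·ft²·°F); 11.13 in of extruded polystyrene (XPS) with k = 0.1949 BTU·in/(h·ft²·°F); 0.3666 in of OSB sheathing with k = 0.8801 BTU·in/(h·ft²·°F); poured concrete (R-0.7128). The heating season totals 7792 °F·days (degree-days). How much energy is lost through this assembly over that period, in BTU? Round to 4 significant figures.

2570000 BTU

0.6423/3.482 = 0.18446
11.13/0.1949 = 57.106
0.3666/0.8801 = 0.41654
R_total = 0.18446 + 57.106 + 0.41654 + 0.7128 = 58.42 ft²·°F·h/BTU
E = A × HDD × 24 / R = 802.8 × 7792 × 24 / 58.42 = 2569800 BTU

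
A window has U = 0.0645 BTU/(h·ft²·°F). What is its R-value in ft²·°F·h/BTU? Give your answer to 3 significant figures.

R = 1/U = 1/0.0645 = 15.5

15.5 ft²·°F·h/BTU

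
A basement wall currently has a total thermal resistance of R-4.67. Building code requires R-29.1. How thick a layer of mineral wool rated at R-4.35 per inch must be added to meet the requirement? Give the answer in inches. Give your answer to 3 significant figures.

ΔR = 29.1 − 4.67 = 24.43 ft²·°F·h/BTU
L = ΔR / (R/in) = 24.43/4.35 = 5.616 in

5.62 in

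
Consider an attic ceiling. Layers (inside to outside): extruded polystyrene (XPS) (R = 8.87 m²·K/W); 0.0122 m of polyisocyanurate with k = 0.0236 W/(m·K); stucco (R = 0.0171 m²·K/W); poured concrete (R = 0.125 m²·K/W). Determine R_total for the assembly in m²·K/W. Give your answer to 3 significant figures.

0.0122/0.0236 = 0.5169
R_total = 8.87 + 0.5169 + 0.0171 + 0.125 = 9.529 m²·K/W

9.53 m²·K/W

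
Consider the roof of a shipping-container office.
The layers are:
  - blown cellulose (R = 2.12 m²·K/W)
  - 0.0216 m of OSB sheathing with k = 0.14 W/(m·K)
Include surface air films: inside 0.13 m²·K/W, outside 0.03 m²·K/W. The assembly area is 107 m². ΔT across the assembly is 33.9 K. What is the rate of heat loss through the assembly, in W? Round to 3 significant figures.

0.0216/0.14 = 0.1543
R_total = 0.13 + 2.12 + 0.1543 + 0.03 = 2.434 m²·K/W
Q = A·ΔT/R = 107 × 33.9 / 2.434 = 1490 W

1490 W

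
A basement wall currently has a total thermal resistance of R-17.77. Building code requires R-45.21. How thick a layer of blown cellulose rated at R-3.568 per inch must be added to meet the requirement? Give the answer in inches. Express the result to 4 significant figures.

7.691 in

ΔR = 45.21 − 17.77 = 27.44 ft²·°F·h/BTU
L = ΔR / (R/in) = 27.44/3.568 = 7.6906 in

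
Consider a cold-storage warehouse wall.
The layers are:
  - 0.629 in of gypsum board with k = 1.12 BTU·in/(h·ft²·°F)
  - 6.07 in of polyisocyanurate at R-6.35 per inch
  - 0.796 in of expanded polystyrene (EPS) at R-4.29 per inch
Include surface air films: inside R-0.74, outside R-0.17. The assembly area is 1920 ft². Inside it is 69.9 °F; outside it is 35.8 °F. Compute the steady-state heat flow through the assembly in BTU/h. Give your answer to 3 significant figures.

1510 BTU/h

0.629/1.12 = 0.5616
6.07 × 6.35 = 38.54
0.796 × 4.29 = 3.415
R_total = 0.74 + 0.5616 + 38.54 + 3.415 + 0.17 = 43.43 ft²·°F·h/BTU
Q = A·ΔT/R = 1920 × (69.9 − 35.8) / 43.43 = 1507 BTU/h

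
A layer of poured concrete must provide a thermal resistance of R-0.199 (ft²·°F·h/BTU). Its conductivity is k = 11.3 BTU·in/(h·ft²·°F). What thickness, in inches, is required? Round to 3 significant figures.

2.25 in

L = R × k = 0.199 × 11.3 = 2.249 in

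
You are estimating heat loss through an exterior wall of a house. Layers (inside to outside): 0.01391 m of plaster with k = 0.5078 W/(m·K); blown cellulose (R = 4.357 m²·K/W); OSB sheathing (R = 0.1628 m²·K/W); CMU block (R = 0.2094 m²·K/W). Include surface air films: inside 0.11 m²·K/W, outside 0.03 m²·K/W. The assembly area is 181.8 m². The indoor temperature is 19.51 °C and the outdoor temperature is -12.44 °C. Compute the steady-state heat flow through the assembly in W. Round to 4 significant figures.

1186 W

0.01391/0.5078 = 0.027393
R_total = 0.11 + 0.027393 + 4.357 + 0.1628 + 0.2094 + 0.03 = 4.8966 m²·K/W
Q = A·ΔT/R = 181.8 × (19.51 − (-12.44)) / 4.8966 = 1186.2 W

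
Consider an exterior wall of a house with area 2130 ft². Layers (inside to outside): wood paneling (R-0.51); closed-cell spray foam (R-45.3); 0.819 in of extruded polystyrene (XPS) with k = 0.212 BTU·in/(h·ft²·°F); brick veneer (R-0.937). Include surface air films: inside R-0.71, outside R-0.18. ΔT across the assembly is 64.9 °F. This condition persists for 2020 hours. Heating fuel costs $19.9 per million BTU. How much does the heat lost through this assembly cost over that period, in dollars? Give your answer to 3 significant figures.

0.819/0.212 = 3.863
R_total = 0.71 + 0.51 + 45.3 + 3.863 + 0.937 + 0.18 = 51.5 ft²·°F·h/BTU
Q = 2130 × 64.9 / 51.5 = 2684 BTU/h
E = 2684 × 2020 = 5422000 BTU
Cost = 5422000/10⁶ × 19.9 = $107.9

108 dollars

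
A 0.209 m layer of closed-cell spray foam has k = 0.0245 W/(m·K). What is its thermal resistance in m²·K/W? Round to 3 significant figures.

8.53 m²·K/W

R = L/k = 0.209/0.0245 = 8.531 m²·K/W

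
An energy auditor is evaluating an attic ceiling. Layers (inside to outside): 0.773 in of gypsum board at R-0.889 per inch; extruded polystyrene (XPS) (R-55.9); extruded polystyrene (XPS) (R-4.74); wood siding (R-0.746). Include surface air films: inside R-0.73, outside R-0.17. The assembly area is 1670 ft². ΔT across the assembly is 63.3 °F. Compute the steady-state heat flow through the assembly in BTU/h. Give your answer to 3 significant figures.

1680 BTU/h

0.773 × 0.889 = 0.6872
R_total = 0.73 + 0.6872 + 55.9 + 4.74 + 0.746 + 0.17 = 62.97 ft²·°F·h/BTU
Q = A·ΔT/R = 1670 × 63.3 / 62.97 = 1679 BTU/h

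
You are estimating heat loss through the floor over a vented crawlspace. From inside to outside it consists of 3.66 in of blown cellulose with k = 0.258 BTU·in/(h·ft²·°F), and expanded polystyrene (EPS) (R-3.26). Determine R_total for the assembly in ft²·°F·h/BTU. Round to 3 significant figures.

3.66/0.258 = 14.19
R_total = 14.19 + 3.26 = 17.45 ft²·°F·h/BTU

17.4 ft²·°F·h/BTU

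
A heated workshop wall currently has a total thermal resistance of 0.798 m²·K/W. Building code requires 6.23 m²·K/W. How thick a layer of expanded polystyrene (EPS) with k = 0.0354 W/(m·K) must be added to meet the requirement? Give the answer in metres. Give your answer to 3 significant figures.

0.192 m

ΔR = 6.23 − 0.798 = 5.432 m²·K/W
L = ΔR × k = 5.432 × 0.0354 = 0.1923 m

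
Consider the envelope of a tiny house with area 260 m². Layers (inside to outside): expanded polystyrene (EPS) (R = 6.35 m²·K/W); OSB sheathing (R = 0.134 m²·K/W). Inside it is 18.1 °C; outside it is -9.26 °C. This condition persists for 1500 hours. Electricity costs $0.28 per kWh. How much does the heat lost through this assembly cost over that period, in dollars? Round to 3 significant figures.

461 dollars

R_total = 6.35 + 0.134 = 6.484 m²·K/W
Q = 260 × (18.1 − (-9.26)) / 6.484 = 1097 W
E = 1097 W × 1500 h / 1000 = 1646 kWh
Cost = 1646 × 0.28 = $460.8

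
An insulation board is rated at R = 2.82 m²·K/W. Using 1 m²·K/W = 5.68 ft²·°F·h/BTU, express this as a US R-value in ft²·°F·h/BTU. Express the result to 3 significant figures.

16.0 ft²·°F·h/BTU

R_US = 2.82 × 5.68 = 16.02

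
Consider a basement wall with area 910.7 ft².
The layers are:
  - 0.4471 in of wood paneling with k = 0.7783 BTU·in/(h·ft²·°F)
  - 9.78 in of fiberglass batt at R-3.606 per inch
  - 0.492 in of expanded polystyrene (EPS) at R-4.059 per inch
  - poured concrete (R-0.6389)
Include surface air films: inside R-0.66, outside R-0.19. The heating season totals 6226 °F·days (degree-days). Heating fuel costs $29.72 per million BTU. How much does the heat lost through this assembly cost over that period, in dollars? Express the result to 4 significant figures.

102.8 dollars

0.4471/0.7783 = 0.57446
9.78 × 3.606 = 35.267
0.492 × 4.059 = 1.997
R_total = 0.66 + 0.57446 + 35.267 + 1.997 + 0.6389 + 0.19 = 39.327 ft²·°F·h/BTU
E = A × HDD × 24 / R = 910.7 × 6226 × 24 / 39.327 = 3460200 BTU
Cost = 3460200/10⁶ × 29.72 = $102.84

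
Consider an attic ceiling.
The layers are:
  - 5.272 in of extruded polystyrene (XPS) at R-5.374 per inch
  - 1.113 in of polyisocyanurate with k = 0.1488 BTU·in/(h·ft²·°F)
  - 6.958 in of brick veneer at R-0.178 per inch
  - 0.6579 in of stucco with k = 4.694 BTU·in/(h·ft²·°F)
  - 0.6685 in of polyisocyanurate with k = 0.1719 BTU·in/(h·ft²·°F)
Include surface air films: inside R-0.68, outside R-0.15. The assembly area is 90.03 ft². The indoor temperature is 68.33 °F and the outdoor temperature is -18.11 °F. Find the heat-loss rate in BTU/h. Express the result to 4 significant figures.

5.272 × 5.374 = 28.332
1.113/0.1488 = 7.4798
6.958 × 0.178 = 1.2385
0.6579/4.694 = 0.14016
0.6685/0.1719 = 3.8889
R_total = 0.68 + 28.332 + 7.4798 + 1.2385 + 0.14016 + 3.8889 + 0.15 = 41.909 ft²·°F·h/BTU
Q = A·ΔT/R = 90.03 × (68.33 − (-18.11)) / 41.909 = 185.69 BTU/h

185.7 BTU/h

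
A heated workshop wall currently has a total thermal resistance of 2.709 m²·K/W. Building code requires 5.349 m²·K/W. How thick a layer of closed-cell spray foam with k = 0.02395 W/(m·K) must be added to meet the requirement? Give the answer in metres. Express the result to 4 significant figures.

ΔR = 5.349 − 2.709 = 2.64 m²·K/W
L = ΔR × k = 2.64 × 0.02395 = 0.063228 m

0.06323 m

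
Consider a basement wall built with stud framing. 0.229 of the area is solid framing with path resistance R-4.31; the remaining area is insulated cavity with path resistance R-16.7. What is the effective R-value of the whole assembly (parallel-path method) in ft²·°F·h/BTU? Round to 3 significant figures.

U_eff = 0.771/16.7 + 0.229/4.31 = 0.04617 + 0.05313 = 0.0993
R_eff = 1/U_eff = 10.07 ft²·°F·h/BTU

10.1 ft²·°F·h/BTU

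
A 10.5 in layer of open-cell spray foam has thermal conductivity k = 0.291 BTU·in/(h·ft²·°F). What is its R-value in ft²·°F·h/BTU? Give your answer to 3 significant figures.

R = L/k = 10.5/0.291 = 36.08 ft²·°F·h/BTU

36.1 ft²·°F·h/BTU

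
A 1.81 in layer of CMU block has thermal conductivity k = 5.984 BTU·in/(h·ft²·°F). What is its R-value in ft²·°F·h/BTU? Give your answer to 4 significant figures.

0.3025 ft²·°F·h/BTU

R = L/k = 1.81/5.984 = 0.30247 ft²·°F·h/BTU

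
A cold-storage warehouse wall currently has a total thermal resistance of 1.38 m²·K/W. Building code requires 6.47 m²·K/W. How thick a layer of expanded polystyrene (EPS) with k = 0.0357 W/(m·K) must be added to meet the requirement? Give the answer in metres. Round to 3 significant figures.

0.182 m

ΔR = 6.47 − 1.38 = 5.09 m²·K/W
L = ΔR × k = 5.09 × 0.0357 = 0.1817 m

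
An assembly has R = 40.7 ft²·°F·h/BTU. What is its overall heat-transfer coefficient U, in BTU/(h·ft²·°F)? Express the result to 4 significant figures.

U = 1/R = 1/40.7 = 0.02457

0.02457 BTU/(h·ft²·°F)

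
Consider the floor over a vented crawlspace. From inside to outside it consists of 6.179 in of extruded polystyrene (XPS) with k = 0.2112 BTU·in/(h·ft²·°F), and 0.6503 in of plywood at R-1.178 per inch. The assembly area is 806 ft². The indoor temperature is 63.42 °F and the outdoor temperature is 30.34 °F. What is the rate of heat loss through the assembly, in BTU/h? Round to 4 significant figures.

888.1 BTU/h

6.179/0.2112 = 29.257
0.6503 × 1.178 = 0.76605
R_total = 29.257 + 0.76605 = 30.023 ft²·°F·h/BTU
Q = A·ΔT/R = 806 × (63.42 − 30.34) / 30.023 = 888.08 BTU/h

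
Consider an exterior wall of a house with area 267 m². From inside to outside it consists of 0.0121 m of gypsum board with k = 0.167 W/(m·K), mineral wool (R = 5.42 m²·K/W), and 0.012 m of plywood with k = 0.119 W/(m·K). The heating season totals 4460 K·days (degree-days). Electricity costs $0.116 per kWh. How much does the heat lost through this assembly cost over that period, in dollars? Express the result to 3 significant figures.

593 dollars

0.0121/0.167 = 0.07246
0.012/0.119 = 0.1008
R_total = 0.07246 + 5.42 + 0.1008 = 5.593 m²·K/W
E = A × HDD × 24 / R / 1000 = 267 × 4460 × 24 / 5.593 / 1000 = 5110 kWh
Cost = 5110 × 0.116 = $592.7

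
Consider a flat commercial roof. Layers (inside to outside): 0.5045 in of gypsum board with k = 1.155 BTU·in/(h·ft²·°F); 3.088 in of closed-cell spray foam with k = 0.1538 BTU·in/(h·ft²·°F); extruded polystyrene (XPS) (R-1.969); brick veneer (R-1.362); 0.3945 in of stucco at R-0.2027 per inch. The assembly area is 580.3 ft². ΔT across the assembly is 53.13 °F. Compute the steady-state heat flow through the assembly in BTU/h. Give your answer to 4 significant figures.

1289 BTU/h

0.5045/1.155 = 0.4368
3.088/0.1538 = 20.078
0.3945 × 0.2027 = 0.079965
R_total = 0.4368 + 20.078 + 1.969 + 1.362 + 0.079965 = 23.926 ft²·°F·h/BTU
Q = A·ΔT/R = 580.3 × 53.13 / 23.926 = 1288.6 BTU/h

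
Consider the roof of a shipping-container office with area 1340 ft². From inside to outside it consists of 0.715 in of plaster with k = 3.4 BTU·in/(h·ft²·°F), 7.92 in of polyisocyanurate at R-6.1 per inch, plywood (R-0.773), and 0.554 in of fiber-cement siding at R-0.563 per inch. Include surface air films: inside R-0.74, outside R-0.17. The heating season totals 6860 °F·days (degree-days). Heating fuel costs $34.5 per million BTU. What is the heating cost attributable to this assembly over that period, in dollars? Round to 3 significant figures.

151 dollars

0.715/3.4 = 0.2103
7.92 × 6.1 = 48.31
0.554 × 0.563 = 0.3119
R_total = 0.74 + 0.2103 + 48.31 + 0.773 + 0.3119 + 0.17 = 50.52 ft²·°F·h/BTU
E = A × HDD × 24 / R = 1340 × 6860 × 24 / 50.52 = 4367000 BTU
Cost = 4367000/10⁶ × 34.5 = $150.7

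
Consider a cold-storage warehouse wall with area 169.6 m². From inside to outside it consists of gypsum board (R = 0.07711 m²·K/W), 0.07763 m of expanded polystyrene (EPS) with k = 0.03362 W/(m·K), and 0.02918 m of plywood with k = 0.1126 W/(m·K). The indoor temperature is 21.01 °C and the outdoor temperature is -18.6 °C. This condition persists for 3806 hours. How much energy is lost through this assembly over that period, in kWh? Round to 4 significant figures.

0.07763/0.03362 = 2.309
0.02918/0.1126 = 0.25915
R_total = 0.07711 + 2.309 + 0.25915 = 2.6453 m²·K/W
Q = 169.6 × (21.01 − (-18.6)) / 2.6453 = 2539.5 W
E = 2539.5 W × 3806 h / 1000 = 9665.5 kWh

9666 kWh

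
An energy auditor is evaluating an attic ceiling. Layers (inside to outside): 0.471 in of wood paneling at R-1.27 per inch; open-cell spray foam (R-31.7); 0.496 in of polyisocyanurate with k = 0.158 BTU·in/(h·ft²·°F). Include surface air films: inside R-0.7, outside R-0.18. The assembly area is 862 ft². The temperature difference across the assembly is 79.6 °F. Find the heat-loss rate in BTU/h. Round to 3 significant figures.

1890 BTU/h

0.471 × 1.27 = 0.5982
0.496/0.158 = 3.139
R_total = 0.7 + 0.5982 + 31.7 + 3.139 + 0.18 = 36.32 ft²·°F·h/BTU
Q = A·ΔT/R = 862 × 79.6 / 36.32 = 1889 BTU/h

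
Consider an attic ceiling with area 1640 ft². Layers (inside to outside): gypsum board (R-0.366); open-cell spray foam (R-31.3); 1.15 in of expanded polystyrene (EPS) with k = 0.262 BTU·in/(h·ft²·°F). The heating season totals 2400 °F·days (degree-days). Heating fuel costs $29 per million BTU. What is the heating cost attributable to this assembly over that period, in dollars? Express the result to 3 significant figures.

76.0 dollars

1.15/0.262 = 4.389
R_total = 0.366 + 31.3 + 4.389 = 36.06 ft²·°F·h/BTU
E = A × HDD × 24 / R = 1640 × 2400 × 24 / 36.06 = 2620000 BTU
Cost = 2620000/10⁶ × 29 = $75.98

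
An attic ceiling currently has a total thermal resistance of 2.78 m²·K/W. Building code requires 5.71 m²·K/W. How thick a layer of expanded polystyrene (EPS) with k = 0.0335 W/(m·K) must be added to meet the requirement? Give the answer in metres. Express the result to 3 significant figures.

0.0982 m

ΔR = 5.71 − 2.78 = 2.93 m²·K/W
L = ΔR × k = 2.93 × 0.0335 = 0.09816 m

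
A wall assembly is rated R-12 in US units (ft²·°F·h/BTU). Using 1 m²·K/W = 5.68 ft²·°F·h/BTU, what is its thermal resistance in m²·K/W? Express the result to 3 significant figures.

R_SI = 12/5.68 = 2.113

2.11 m²·K/W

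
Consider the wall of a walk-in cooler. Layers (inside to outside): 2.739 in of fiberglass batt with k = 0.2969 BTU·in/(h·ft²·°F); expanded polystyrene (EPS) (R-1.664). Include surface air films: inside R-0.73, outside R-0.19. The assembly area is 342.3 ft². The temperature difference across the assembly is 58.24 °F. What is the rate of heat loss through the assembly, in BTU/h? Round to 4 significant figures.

1688 BTU/h

2.739/0.2969 = 9.2253
R_total = 0.73 + 9.2253 + 1.664 + 0.19 = 11.809 ft²·°F·h/BTU
Q = A·ΔT/R = 342.3 × 58.24 / 11.809 = 1688.1 BTU/h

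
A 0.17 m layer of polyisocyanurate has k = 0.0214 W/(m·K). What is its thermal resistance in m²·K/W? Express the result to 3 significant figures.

R = L/k = 0.17/0.0214 = 7.944 m²·K/W

7.94 m²·K/W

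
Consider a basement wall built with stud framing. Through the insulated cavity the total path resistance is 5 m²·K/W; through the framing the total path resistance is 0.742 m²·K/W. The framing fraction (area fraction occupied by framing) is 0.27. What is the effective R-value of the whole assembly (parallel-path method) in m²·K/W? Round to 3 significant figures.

U_eff = 0.73/5 + 0.27/0.742 = 0.146 + 0.3639 = 0.5099
R_eff = 1/U_eff = 1.961 m²·K/W

1.96 m²·K/W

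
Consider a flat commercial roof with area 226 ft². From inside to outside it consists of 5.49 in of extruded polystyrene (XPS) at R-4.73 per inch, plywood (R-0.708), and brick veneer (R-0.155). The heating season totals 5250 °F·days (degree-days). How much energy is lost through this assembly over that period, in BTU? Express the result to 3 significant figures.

1060000 BTU

5.49 × 4.73 = 25.97
R_total = 25.97 + 0.708 + 0.155 = 26.83 ft²·°F·h/BTU
E = A × HDD × 24 / R = 226 × 5250 × 24 / 26.83 = 1061000 BTU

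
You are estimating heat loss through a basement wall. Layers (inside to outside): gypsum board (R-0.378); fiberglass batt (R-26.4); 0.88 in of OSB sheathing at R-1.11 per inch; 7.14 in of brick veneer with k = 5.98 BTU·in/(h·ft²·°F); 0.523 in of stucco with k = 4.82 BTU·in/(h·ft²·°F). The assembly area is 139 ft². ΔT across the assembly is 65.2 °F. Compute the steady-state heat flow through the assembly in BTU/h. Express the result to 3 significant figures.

0.88 × 1.11 = 0.9768
7.14/5.98 = 1.194
0.523/4.82 = 0.1085
R_total = 0.378 + 26.4 + 0.9768 + 1.194 + 0.1085 = 29.06 ft²·°F·h/BTU
Q = A·ΔT/R = 139 × 65.2 / 29.06 = 311.9 BTU/h

312 BTU/h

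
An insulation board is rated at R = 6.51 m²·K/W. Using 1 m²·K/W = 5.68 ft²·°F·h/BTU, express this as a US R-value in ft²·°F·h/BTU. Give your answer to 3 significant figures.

R_US = 6.51 × 5.68 = 36.98

37.0 ft²·°F·h/BTU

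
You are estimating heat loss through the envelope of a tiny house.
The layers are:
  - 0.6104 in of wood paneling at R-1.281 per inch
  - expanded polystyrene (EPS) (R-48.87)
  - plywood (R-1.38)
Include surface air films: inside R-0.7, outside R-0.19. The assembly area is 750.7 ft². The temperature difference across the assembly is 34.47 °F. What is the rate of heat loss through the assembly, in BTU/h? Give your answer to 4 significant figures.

0.6104 × 1.281 = 0.78192
R_total = 0.7 + 0.78192 + 48.87 + 1.38 + 0.19 = 51.922 ft²·°F·h/BTU
Q = A·ΔT/R = 750.7 × 34.47 / 51.922 = 498.38 BTU/h

498.4 BTU/h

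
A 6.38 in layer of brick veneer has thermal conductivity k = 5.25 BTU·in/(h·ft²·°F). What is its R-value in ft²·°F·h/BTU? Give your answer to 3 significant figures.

1.22 ft²·°F·h/BTU

R = L/k = 6.38/5.25 = 1.215 ft²·°F·h/BTU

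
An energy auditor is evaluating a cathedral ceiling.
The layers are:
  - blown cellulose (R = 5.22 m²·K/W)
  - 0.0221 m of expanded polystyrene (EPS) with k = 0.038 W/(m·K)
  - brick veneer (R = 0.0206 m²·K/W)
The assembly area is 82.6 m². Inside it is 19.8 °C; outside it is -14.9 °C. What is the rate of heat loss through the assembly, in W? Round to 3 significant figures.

492 W

0.0221/0.038 = 0.5816
R_total = 5.22 + 0.5816 + 0.0206 = 5.822 m²·K/W
Q = A·ΔT/R = 82.6 × (19.8 − (-14.9)) / 5.822 = 492.3 W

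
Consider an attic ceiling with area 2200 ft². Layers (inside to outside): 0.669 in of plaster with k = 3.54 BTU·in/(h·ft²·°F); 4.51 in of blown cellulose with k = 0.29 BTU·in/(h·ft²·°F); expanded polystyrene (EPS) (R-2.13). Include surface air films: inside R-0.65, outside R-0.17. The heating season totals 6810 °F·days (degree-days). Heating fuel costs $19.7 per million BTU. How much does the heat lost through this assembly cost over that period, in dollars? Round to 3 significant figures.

0.669/3.54 = 0.189
4.51/0.29 = 15.55
R_total = 0.65 + 0.189 + 15.55 + 2.13 + 0.17 = 18.69 ft²·°F·h/BTU
E = A × HDD × 24 / R = 2200 × 6810 × 24 / 18.69 = 19240000 BTU
Cost = 19240000/10⁶ × 19.7 = $379

379 dollars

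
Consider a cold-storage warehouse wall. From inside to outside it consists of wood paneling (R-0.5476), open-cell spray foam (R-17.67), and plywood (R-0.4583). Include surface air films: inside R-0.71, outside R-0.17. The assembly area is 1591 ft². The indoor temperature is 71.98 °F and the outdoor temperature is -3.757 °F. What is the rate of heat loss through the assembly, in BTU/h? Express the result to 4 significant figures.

R_total = 0.71 + 0.5476 + 17.67 + 0.4583 + 0.17 = 19.556 ft²·°F·h/BTU
Q = A·ΔT/R = 1591 × (71.98 − (-3.757)) / 19.556 = 6161.7 BTU/h

6162 BTU/h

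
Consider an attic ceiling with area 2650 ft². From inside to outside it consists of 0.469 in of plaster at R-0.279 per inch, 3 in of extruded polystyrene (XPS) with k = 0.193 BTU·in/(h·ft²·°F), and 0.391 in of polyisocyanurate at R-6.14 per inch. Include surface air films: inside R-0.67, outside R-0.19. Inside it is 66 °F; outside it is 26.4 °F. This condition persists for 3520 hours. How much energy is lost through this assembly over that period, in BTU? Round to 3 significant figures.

0.469 × 0.279 = 0.1309
3/0.193 = 15.54
0.391 × 6.14 = 2.401
R_total = 0.67 + 0.1309 + 15.54 + 2.401 + 0.19 = 18.94 ft²·°F·h/BTU
Q = 2650 × (66 − 26.4) / 18.94 = 5542 BTU/h
E = 5542 × 3520 = 19510000 BTU

19500000 BTU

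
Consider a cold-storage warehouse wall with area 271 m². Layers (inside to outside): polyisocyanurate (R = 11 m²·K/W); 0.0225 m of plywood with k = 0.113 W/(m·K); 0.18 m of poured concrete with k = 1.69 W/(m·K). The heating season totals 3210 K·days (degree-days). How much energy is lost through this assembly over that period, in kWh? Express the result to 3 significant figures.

1850 kWh

0.0225/0.113 = 0.1991
0.18/1.69 = 0.1065
R_total = 11 + 0.1991 + 0.1065 = 11.31 m²·K/W
E = A × HDD × 24 / R / 1000 = 271 × 3210 × 24 / 11.31 / 1000 = 1847 kWh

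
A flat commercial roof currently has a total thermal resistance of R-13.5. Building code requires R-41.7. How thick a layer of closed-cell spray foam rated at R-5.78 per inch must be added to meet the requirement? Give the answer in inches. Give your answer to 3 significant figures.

4.88 in

ΔR = 41.7 − 13.5 = 28.2 ft²·°F·h/BTU
L = ΔR / (R/in) = 28.2/5.78 = 4.879 in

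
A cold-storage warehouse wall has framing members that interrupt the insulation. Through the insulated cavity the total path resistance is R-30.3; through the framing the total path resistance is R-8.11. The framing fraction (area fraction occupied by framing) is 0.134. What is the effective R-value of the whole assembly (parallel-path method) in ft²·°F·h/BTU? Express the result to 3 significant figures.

22.2 ft²·°F·h/BTU

U_eff = 0.866/30.3 + 0.134/8.11 = 0.02858 + 0.01652 = 0.0451
R_eff = 1/U_eff = 22.17 ft²·°F·h/BTU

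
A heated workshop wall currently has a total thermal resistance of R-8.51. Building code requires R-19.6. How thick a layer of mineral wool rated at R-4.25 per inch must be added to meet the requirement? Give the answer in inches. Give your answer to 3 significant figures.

ΔR = 19.6 − 8.51 = 11.09 ft²·°F·h/BTU
L = ΔR / (R/in) = 11.09/4.25 = 2.609 in

2.61 in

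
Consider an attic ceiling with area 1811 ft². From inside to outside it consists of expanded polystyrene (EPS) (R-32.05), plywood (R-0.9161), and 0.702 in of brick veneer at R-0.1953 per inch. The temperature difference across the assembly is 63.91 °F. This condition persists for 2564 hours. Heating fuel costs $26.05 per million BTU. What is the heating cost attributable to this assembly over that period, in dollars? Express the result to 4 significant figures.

0.702 × 0.1953 = 0.1371
R_total = 32.05 + 0.9161 + 0.1371 = 33.103 ft²·°F·h/BTU
Q = 1811 × 63.91 / 33.103 = 3496.4 BTU/h
E = 3496.4 × 2564 = 8964700 BTU
Cost = 8964700/10⁶ × 26.05 = $233.53

233.5 dollars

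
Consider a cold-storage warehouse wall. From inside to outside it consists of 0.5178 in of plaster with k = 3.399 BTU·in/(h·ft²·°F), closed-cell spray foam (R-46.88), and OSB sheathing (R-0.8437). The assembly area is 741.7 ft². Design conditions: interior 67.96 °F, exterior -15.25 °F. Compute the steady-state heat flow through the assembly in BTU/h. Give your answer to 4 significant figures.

1289 BTU/h

0.5178/3.399 = 0.15234
R_total = 0.15234 + 46.88 + 0.8437 = 47.876 ft²·°F·h/BTU
Q = A·ΔT/R = 741.7 × (67.96 − (-15.25)) / 47.876 = 1289.1 BTU/h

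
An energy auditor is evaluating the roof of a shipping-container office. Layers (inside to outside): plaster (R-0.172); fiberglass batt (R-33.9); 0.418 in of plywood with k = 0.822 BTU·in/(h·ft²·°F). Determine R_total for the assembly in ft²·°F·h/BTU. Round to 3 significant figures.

0.418/0.822 = 0.5085
R_total = 0.172 + 33.9 + 0.5085 = 34.58 ft²·°F·h/BTU

34.6 ft²·°F·h/BTU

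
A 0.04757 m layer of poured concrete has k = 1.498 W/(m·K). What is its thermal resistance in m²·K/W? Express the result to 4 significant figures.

R = L/k = 0.04757/1.498 = 0.031756 m²·K/W

0.03176 m²·K/W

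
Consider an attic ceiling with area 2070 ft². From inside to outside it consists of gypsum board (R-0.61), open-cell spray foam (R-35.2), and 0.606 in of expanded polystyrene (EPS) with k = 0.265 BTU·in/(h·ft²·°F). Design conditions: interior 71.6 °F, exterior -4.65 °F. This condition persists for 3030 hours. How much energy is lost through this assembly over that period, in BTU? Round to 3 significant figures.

0.606/0.265 = 2.287
R_total = 0.61 + 35.2 + 2.287 = 38.1 ft²·°F·h/BTU
Q = 2070 × (71.6 − (-4.65)) / 38.1 = 4143 BTU/h
E = 4143 × 3030 = 12550000 BTU

12600000 BTU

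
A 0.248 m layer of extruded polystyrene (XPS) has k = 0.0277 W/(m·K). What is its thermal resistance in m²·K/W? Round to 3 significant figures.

8.95 m²·K/W

R = L/k = 0.248/0.0277 = 8.953 m²·K/W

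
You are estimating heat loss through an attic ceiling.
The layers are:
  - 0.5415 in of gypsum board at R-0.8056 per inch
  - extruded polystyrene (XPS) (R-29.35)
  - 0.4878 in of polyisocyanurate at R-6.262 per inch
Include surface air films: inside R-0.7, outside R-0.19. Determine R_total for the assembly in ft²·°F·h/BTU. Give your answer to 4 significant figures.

0.5415 × 0.8056 = 0.43623
0.4878 × 6.262 = 3.0546
R_total = 0.7 + 0.43623 + 29.35 + 3.0546 + 0.19 = 33.731 ft²·°F·h/BTU

33.73 ft²·°F·h/BTU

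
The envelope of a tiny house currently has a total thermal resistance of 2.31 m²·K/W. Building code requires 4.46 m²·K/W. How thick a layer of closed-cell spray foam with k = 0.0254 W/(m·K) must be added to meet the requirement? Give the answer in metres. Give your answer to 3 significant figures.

0.0546 m

ΔR = 4.46 − 2.31 = 2.15 m²·K/W
L = ΔR × k = 2.15 × 0.0254 = 0.05461 m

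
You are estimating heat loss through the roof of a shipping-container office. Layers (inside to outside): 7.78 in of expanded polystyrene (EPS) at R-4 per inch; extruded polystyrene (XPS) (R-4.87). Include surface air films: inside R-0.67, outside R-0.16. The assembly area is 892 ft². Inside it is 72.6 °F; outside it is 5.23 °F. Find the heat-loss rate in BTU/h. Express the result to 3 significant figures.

7.78 × 4 = 31.12
R_total = 0.67 + 31.12 + 4.87 + 0.16 = 36.82 ft²·°F·h/BTU
Q = A·ΔT/R = 892 × (72.6 − 5.23) / 36.82 = 1632 BTU/h

1630 BTU/h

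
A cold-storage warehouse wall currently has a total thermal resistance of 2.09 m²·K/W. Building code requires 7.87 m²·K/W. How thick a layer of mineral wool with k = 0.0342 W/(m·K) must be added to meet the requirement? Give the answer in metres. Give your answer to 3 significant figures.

0.198 m

ΔR = 7.87 − 2.09 = 5.78 m²·K/W
L = ΔR × k = 5.78 × 0.0342 = 0.1977 m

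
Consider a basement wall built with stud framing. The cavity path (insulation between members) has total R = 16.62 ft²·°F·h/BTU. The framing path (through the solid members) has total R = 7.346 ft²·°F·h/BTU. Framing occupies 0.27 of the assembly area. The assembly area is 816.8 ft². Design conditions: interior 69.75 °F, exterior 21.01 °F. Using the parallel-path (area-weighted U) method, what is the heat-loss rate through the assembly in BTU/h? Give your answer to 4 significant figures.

U_eff = 0.73/16.62 + 0.27/7.346 = 0.043923 + 0.036755 = 0.080678
R_eff = 1/U_eff = 12.395 ft²·°F·h/BTU
Q = 816.8 × (69.75 − 21.01) / 12.395 = 3211.8 BTU/h

3212 BTU/h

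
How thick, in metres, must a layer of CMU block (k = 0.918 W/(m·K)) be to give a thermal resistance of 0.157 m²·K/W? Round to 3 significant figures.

0.144 m

L = R·k = 0.157 × 0.918 = 0.1441 m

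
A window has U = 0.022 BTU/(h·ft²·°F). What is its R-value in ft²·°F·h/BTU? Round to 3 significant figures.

R = 1/U = 1/0.022 = 45.45

45.5 ft²·°F·h/BTU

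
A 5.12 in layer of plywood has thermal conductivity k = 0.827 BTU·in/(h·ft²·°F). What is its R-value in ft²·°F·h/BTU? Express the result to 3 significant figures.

6.19 ft²·°F·h/BTU

R = L/k = 5.12/0.827 = 6.191 ft²·°F·h/BTU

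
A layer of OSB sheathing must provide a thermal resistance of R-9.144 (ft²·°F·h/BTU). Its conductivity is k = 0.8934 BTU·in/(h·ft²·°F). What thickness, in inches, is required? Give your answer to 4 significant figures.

L = R × k = 9.144 × 0.8934 = 8.1692 in

8.169 in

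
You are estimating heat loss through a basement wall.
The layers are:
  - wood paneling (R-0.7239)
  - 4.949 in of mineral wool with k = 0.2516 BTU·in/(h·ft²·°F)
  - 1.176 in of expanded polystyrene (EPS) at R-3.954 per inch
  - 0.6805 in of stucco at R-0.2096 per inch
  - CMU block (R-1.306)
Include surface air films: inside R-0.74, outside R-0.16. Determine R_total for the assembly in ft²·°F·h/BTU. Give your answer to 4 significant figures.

4.949/0.2516 = 19.67
1.176 × 3.954 = 4.6499
0.6805 × 0.2096 = 0.14263
R_total = 0.74 + 0.7239 + 19.67 + 4.6499 + 0.14263 + 1.306 + 0.16 = 27.393 ft²·°F·h/BTU

27.39 ft²·°F·h/BTU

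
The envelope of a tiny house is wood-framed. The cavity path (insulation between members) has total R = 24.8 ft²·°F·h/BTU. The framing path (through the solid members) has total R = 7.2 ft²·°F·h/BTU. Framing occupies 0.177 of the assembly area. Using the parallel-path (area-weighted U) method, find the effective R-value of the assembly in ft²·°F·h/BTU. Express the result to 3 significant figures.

U_eff = 0.823/24.8 + 0.177/7.2 = 0.03319 + 0.02458 = 0.05777
R_eff = 1/U_eff = 17.31 ft²·°F·h/BTU

17.3 ft²·°F·h/BTU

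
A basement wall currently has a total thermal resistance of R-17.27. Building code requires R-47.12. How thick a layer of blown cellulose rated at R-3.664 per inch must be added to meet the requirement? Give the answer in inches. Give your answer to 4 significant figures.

ΔR = 47.12 − 17.27 = 29.85 ft²·°F·h/BTU
L = ΔR / (R/in) = 29.85/3.664 = 8.1468 in

8.147 in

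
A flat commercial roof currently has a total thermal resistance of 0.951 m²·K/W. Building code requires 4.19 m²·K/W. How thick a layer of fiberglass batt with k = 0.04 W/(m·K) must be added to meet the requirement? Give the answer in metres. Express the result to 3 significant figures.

ΔR = 4.19 − 0.951 = 3.239 m²·K/W
L = ΔR × k = 3.239 × 0.04 = 0.1296 m

0.130 m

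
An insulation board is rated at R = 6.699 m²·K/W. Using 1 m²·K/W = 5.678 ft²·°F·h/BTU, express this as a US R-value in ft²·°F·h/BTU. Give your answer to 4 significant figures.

38.04 ft²·°F·h/BTU

R_US = 6.699 × 5.678 = 38.037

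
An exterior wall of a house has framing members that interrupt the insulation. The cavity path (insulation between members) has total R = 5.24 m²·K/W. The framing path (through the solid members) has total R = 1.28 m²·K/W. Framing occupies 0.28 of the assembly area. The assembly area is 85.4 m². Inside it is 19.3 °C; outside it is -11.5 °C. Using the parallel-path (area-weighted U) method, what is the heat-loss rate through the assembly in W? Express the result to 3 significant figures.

U_eff = 0.72/5.24 + 0.28/1.28 = 0.1374 + 0.2188 = 0.3562
R_eff = 1/U_eff = 2.808 m²·K/W
Q = 85.4 × (19.3 − (-11.5)) / 2.808 = 936.8 W

937 W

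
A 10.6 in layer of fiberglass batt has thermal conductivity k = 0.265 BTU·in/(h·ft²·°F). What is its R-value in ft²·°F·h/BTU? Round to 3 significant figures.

R = L/k = 10.6/0.265 = 40 ft²·°F·h/BTU

40.0 ft²·°F·h/BTU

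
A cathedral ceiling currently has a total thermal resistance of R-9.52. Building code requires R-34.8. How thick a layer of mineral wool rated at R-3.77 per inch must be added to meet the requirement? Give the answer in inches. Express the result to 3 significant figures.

6.71 in

ΔR = 34.8 − 9.52 = 25.28 ft²·°F·h/BTU
L = ΔR / (R/in) = 25.28/3.77 = 6.706 in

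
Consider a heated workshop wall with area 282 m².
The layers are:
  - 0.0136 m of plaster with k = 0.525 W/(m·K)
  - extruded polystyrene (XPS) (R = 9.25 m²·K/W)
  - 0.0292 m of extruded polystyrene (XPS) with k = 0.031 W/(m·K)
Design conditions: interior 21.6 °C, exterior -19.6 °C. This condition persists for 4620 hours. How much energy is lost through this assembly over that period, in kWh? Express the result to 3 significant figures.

5250 kWh

0.0136/0.525 = 0.0259
0.0292/0.031 = 0.9419
R_total = 0.0259 + 9.25 + 0.9419 = 10.22 m²·K/W
Q = 282 × (21.6 − (-19.6)) / 10.22 = 1137 W
E = 1137 W × 4620 h / 1000 = 5253 kWh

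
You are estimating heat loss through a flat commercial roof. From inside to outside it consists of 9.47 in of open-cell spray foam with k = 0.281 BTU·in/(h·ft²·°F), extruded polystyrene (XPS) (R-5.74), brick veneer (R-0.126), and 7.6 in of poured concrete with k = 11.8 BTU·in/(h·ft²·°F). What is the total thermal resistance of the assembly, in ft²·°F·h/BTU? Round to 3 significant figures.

9.47/0.281 = 33.7
7.6/11.8 = 0.6441
R_total = 33.7 + 5.74 + 0.126 + 0.6441 = 40.21 ft²·°F·h/BTU

40.2 ft²·°F·h/BTU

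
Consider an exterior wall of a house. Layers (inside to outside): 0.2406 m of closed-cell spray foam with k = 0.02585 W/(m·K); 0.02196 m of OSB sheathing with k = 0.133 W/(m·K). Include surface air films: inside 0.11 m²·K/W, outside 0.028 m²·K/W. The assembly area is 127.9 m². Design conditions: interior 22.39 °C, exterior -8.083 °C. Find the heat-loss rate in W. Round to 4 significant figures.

405.5 W

0.2406/0.02585 = 9.3075
0.02196/0.133 = 0.16511
R_total = 0.11 + 9.3075 + 0.16511 + 0.028 = 9.6107 m²·K/W
Q = A·ΔT/R = 127.9 × (22.39 − (-8.083)) / 9.6107 = 405.54 W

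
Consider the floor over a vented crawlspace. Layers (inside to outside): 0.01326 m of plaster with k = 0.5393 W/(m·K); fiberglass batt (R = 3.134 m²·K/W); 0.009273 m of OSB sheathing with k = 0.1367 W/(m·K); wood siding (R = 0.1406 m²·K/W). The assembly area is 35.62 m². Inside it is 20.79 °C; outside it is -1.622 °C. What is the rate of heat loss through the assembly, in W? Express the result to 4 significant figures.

0.01326/0.5393 = 0.024587
0.009273/0.1367 = 0.067835
R_total = 0.024587 + 3.134 + 0.067835 + 0.1406 = 3.367 m²·K/W
Q = A·ΔT/R = 35.62 × (20.79 − (-1.622)) / 3.367 = 237.1 W

237.1 W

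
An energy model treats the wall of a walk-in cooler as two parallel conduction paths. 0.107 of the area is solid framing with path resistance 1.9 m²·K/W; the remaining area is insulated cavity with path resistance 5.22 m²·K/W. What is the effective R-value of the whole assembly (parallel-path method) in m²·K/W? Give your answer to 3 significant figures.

4.40 m²·K/W

U_eff = 0.893/5.22 + 0.107/1.9 = 0.1711 + 0.05632 = 0.2274
R_eff = 1/U_eff = 4.398 m²·K/W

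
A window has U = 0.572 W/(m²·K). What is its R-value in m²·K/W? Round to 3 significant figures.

1.75 m²·K/W

R = 1/U = 1/0.572 = 1.748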